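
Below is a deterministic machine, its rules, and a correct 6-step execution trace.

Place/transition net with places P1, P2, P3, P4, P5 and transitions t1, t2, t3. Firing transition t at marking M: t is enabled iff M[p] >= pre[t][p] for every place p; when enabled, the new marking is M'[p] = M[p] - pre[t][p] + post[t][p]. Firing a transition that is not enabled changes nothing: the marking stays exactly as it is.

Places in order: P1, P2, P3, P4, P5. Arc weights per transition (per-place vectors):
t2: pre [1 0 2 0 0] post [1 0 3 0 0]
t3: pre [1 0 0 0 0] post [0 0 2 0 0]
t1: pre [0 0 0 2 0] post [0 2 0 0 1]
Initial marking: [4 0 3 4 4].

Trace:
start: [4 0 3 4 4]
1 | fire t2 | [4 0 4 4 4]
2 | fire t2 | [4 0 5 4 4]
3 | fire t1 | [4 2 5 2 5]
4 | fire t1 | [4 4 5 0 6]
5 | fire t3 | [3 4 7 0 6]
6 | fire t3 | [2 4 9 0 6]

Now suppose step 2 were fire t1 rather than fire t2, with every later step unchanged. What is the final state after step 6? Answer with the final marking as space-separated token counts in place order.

(re-executing from step 2 with the substitution; state before step 2: [4 0 4 4 4])
2 | fire t1 | [4 2 4 2 5]
3 | fire t1 | [4 4 4 0 6]
4 | fire t1 | [4 4 4 0 6]
5 | fire t3 | [3 4 6 0 6]
6 | fire t3 | [2 4 8 0 6]

2 4 8 0 6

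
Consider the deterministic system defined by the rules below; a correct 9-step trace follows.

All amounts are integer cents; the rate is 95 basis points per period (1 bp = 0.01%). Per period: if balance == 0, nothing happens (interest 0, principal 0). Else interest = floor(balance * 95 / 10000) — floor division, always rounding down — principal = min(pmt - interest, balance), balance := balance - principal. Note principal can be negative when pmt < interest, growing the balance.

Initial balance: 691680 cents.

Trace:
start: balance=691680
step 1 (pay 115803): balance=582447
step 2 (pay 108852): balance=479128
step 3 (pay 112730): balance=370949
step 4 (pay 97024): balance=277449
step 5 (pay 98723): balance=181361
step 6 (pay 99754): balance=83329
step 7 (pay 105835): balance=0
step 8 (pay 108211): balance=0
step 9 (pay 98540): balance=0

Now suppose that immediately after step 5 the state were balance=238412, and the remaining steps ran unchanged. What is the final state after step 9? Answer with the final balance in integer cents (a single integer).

0

state after step 5 := balance=238412
step 6 (pay 99754): balance=140922
step 7 (pay 105835): balance=36425
step 8 (pay 108211): balance=0
step 9 (pay 98540): balance=0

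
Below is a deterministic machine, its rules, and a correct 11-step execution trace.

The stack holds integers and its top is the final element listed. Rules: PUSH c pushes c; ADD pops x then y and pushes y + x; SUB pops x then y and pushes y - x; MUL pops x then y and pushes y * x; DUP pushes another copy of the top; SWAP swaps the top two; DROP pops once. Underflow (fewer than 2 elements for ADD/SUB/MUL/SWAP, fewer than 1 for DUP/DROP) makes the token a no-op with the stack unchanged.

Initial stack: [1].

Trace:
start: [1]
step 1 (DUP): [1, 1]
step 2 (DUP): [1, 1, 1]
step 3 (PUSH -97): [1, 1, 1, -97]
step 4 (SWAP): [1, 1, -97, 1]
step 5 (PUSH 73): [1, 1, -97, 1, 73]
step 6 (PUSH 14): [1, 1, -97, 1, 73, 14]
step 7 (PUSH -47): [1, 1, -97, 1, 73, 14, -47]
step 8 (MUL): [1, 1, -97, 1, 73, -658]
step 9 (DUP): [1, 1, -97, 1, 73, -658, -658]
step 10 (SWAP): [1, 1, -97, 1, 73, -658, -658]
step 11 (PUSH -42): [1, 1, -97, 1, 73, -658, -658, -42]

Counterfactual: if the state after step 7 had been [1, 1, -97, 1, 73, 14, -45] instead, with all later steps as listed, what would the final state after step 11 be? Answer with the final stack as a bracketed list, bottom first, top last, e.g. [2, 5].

[1, 1, -97, 1, 73, -630, -630, -42]

state after step 7 := [1, 1, -97, 1, 73, 14, -45]
step 8 (MUL): [1, 1, -97, 1, 73, -630]
step 9 (DUP): [1, 1, -97, 1, 73, -630, -630]
step 10 (SWAP): [1, 1, -97, 1, 73, -630, -630]
step 11 (PUSH -42): [1, 1, -97, 1, 73, -630, -630, -42]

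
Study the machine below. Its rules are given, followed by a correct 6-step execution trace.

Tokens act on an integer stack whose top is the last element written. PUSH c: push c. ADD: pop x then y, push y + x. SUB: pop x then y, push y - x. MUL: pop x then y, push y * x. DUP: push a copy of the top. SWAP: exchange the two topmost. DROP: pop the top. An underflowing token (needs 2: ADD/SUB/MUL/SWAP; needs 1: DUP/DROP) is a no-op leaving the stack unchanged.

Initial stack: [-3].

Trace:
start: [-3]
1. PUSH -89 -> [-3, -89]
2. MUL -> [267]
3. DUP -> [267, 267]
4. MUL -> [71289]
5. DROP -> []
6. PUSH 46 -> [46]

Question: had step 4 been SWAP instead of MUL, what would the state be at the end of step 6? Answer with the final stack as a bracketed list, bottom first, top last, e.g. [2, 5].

[267, 46]

(re-executing from step 4 with the substitution; state before step 4: [267, 267])
4. SWAP -> [267, 267]
5. DROP -> [267]
6. PUSH 46 -> [267, 46]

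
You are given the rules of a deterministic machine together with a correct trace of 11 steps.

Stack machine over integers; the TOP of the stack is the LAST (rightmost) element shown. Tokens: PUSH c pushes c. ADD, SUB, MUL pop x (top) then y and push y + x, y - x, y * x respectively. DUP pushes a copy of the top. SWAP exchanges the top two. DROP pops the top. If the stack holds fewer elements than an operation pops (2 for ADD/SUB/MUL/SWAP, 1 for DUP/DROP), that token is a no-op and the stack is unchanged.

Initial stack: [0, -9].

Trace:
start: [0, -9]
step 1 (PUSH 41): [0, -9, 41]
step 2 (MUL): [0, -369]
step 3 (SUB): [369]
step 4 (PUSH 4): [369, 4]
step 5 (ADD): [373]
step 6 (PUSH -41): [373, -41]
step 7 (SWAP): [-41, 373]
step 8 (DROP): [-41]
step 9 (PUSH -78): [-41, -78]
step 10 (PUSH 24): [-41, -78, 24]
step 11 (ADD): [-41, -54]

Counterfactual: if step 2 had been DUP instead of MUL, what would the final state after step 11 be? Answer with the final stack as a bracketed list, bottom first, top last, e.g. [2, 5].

(re-executing from step 2 with the substitution; state before step 2: [0, -9, 41])
step 2 (DUP): [0, -9, 41, 41]
step 3 (SUB): [0, -9, 0]
step 4 (PUSH 4): [0, -9, 0, 4]
step 5 (ADD): [0, -9, 4]
step 6 (PUSH -41): [0, -9, 4, -41]
step 7 (SWAP): [0, -9, -41, 4]
step 8 (DROP): [0, -9, -41]
step 9 (PUSH -78): [0, -9, -41, -78]
step 10 (PUSH 24): [0, -9, -41, -78, 24]
step 11 (ADD): [0, -9, -41, -54]

[0, -9, -41, -54]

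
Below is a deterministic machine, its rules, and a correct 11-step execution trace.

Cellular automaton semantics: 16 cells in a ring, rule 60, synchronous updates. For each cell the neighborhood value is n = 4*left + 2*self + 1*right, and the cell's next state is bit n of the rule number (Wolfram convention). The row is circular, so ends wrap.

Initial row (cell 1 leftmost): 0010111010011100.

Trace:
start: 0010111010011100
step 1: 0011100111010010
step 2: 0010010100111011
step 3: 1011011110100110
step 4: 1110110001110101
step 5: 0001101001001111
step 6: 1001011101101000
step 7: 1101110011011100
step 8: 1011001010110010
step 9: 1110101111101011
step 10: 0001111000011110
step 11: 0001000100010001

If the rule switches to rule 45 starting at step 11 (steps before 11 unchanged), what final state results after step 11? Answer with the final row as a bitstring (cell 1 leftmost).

1101000011010000

(re-executing step 11 under rule 45; state before step 11: 0001111000011110)
step 11: 1101000011010000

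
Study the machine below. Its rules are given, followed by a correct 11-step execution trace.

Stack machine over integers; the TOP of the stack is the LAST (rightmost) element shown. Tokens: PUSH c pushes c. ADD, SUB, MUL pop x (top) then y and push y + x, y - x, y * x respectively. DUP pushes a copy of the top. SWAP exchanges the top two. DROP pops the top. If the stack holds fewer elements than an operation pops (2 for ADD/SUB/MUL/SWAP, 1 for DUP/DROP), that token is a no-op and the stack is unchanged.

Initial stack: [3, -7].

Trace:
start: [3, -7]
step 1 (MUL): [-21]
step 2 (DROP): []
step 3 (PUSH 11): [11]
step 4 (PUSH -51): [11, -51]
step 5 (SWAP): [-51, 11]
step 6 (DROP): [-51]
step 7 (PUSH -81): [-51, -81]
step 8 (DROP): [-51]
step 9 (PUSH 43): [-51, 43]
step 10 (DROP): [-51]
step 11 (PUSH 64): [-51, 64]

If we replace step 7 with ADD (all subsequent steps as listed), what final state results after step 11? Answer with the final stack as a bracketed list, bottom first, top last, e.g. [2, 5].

(re-executing from step 7 with the substitution; state before step 7: [-51])
step 7 (ADD): [-51]
step 8 (DROP): []
step 9 (PUSH 43): [43]
step 10 (DROP): []
step 11 (PUSH 64): [64]

[64]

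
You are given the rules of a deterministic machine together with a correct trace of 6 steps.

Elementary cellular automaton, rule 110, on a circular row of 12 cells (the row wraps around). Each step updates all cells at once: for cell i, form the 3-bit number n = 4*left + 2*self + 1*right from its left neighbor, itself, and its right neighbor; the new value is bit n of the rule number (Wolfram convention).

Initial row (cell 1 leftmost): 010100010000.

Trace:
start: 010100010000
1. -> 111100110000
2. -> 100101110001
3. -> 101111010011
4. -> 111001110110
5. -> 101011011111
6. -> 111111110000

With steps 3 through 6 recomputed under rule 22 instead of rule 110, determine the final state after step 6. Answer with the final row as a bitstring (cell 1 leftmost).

(re-executing steps 3..6 under rule 22; state before step 3: 100101110001)
3. -> 011100001010
4. -> 100010011011
5. -> 010111100000
6. -> 110000010000

110000010000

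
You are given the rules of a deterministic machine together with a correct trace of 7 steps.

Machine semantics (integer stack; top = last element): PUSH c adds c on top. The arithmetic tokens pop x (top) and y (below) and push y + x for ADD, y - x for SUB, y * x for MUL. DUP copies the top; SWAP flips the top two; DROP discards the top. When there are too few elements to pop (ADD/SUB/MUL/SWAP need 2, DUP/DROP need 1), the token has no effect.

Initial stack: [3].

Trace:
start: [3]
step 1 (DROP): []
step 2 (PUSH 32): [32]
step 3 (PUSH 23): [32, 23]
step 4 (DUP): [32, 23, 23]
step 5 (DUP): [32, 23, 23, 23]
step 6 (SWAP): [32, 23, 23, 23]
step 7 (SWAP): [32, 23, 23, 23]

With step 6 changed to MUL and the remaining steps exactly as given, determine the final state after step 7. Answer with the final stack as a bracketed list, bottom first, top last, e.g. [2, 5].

(re-executing from step 6 with the substitution; state before step 6: [32, 23, 23, 23])
step 6 (MUL): [32, 23, 529]
step 7 (SWAP): [32, 529, 23]

[32, 529, 23]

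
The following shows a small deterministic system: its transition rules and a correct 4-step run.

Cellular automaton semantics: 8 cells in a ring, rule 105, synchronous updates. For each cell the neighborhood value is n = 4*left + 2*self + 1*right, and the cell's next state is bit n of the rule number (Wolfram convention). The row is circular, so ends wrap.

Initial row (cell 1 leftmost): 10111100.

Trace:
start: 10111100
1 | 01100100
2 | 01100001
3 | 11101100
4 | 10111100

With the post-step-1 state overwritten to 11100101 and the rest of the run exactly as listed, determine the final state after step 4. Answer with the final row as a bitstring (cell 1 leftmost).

state after step 1 := 11100101
2 | 00100011
3 | 00001011
4 | 01100111

01100111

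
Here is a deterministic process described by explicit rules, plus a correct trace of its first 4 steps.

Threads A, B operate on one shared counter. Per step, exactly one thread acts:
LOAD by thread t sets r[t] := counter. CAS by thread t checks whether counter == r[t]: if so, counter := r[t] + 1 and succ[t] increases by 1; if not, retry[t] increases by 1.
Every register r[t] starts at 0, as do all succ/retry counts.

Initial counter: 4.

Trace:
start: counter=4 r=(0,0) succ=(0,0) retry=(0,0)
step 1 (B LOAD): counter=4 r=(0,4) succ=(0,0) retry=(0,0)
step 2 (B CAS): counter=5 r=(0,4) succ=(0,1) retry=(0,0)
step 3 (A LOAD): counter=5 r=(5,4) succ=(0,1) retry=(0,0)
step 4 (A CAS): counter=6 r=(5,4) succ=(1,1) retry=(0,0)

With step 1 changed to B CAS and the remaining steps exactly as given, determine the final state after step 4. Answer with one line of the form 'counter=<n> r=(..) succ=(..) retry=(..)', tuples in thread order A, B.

counter=5 r=(4,0) succ=(1,0) retry=(0,2)

(re-executing from step 1 with the substitution; state before step 1: counter=4 r=(0,0) succ=(0,0) retry=(0,0))
step 1 (B CAS): counter=4 r=(0,0) succ=(0,0) retry=(0,1)
step 2 (B CAS): counter=4 r=(0,0) succ=(0,0) retry=(0,2)
step 3 (A LOAD): counter=4 r=(4,0) succ=(0,0) retry=(0,2)
step 4 (A CAS): counter=5 r=(4,0) succ=(1,0) retry=(0,2)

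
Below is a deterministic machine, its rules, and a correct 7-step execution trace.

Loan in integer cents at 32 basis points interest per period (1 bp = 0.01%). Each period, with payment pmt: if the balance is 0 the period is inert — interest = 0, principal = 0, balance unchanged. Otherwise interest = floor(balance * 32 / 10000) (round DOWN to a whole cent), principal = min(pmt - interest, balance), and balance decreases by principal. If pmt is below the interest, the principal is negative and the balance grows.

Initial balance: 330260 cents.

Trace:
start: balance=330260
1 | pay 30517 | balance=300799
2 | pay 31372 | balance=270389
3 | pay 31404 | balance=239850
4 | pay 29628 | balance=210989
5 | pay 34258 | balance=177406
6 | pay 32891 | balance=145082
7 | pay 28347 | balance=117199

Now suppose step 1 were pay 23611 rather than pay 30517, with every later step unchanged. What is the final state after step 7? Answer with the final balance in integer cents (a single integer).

(re-executing from step 1 with the substitution; state before step 1: balance=330260)
1 | pay 23611 | balance=307705
2 | pay 31372 | balance=277317
3 | pay 31404 | balance=246800
4 | pay 29628 | balance=217961
5 | pay 34258 | balance=184400
6 | pay 32891 | balance=152099
7 | pay 28347 | balance=124238

124238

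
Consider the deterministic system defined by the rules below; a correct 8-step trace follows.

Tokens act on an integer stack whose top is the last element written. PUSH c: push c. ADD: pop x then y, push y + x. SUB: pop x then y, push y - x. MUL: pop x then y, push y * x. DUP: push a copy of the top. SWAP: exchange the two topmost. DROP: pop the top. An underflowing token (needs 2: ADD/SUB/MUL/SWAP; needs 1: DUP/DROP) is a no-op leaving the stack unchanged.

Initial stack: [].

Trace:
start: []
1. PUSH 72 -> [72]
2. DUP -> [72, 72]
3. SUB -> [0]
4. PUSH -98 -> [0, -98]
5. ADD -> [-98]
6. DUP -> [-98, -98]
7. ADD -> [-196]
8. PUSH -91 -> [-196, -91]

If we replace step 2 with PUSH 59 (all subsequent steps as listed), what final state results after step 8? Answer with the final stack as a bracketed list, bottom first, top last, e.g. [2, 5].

(re-executing from step 2 with the substitution; state before step 2: [72])
2. PUSH 59 -> [72, 59]
3. SUB -> [13]
4. PUSH -98 -> [13, -98]
5. ADD -> [-85]
6. DUP -> [-85, -85]
7. ADD -> [-170]
8. PUSH -91 -> [-170, -91]

[-170, -91]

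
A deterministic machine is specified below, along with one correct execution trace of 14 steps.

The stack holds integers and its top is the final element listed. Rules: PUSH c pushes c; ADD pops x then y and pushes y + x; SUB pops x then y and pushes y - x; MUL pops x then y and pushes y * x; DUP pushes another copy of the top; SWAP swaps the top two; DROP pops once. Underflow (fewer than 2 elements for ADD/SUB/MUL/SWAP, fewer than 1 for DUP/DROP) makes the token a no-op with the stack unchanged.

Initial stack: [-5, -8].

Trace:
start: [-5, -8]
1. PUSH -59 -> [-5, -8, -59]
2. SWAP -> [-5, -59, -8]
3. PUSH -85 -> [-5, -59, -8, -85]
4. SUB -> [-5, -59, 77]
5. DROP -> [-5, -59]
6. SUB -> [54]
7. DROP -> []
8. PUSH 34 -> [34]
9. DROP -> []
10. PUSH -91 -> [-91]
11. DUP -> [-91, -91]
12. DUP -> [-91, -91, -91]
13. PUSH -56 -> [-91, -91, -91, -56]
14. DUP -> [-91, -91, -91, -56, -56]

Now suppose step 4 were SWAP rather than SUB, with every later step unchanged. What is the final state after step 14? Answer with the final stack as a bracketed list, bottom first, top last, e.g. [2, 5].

[-5, -91, -91, -91, -56, -56]

(re-executing from step 4 with the substitution; state before step 4: [-5, -59, -8, -85])
4. SWAP -> [-5, -59, -85, -8]
5. DROP -> [-5, -59, -85]
6. SUB -> [-5, 26]
7. DROP -> [-5]
8. PUSH 34 -> [-5, 34]
9. DROP -> [-5]
10. PUSH -91 -> [-5, -91]
11. DUP -> [-5, -91, -91]
12. DUP -> [-5, -91, -91, -91]
13. PUSH -56 -> [-5, -91, -91, -91, -56]
14. DUP -> [-5, -91, -91, -91, -56, -56]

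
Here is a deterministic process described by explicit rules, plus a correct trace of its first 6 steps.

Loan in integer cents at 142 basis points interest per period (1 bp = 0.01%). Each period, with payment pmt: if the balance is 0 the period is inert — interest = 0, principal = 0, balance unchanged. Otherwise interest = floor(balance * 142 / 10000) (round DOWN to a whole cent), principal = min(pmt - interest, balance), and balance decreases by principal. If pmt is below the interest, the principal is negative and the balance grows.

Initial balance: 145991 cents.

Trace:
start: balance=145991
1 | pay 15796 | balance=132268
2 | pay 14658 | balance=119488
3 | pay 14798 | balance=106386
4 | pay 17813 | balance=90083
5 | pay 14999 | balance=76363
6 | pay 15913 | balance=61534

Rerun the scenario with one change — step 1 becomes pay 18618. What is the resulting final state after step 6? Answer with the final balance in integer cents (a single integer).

58506

(re-executing from step 1 with the substitution; state before step 1: balance=145991)
1 | pay 18618 | balance=129446
2 | pay 14658 | balance=116626
3 | pay 14798 | balance=103484
4 | pay 17813 | balance=87140
5 | pay 14999 | balance=73378
6 | pay 15913 | balance=58506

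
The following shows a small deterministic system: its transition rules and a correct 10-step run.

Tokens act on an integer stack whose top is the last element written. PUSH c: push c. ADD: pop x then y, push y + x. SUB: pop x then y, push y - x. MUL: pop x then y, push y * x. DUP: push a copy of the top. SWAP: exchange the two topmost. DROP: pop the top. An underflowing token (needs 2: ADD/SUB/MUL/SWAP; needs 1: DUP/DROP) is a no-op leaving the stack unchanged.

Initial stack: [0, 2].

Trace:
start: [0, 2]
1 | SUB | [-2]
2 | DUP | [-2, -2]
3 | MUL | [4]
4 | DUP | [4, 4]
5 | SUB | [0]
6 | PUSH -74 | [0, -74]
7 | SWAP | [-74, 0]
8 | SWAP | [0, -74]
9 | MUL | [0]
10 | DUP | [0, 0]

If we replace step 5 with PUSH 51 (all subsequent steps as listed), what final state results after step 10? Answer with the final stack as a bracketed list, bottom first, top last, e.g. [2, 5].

(re-executing from step 5 with the substitution; state before step 5: [4, 4])
5 | PUSH 51 | [4, 4, 51]
6 | PUSH -74 | [4, 4, 51, -74]
7 | SWAP | [4, 4, -74, 51]
8 | SWAP | [4, 4, 51, -74]
9 | MUL | [4, 4, -3774]
10 | DUP | [4, 4, -3774, -3774]

[4, 4, -3774, -3774]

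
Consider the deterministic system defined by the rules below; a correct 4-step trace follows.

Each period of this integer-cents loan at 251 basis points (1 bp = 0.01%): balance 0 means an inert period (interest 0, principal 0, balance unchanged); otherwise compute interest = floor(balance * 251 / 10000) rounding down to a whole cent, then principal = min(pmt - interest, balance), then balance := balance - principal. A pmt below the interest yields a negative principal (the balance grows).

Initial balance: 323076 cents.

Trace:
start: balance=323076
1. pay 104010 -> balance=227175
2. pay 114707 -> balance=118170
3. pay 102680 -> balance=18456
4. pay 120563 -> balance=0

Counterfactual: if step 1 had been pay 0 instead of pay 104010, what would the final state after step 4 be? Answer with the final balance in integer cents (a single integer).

10395

(re-executing from step 1 with the substitution; state before step 1: balance=323076)
1. pay 0 -> balance=331185
2. pay 114707 -> balance=224790
3. pay 102680 -> balance=127752
4. pay 120563 -> balance=10395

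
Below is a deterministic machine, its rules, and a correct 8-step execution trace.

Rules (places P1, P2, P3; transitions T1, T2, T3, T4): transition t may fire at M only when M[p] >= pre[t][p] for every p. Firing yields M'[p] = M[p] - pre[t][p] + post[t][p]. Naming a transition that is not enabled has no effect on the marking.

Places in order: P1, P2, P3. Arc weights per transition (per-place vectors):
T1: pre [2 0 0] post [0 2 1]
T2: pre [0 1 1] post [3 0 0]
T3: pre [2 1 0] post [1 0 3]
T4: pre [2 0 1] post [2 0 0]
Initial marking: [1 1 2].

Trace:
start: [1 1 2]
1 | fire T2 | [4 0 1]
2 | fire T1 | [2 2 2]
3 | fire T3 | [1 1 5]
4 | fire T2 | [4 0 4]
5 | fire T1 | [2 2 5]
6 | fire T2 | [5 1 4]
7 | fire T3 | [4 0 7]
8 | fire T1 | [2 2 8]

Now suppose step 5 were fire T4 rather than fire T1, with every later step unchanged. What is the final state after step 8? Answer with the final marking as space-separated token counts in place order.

2 2 4

(re-executing from step 5 with the substitution; state before step 5: [4 0 4])
5 | fire T4 | [4 0 3]
6 | fire T2 | [4 0 3]
7 | fire T3 | [4 0 3]
8 | fire T1 | [2 2 4]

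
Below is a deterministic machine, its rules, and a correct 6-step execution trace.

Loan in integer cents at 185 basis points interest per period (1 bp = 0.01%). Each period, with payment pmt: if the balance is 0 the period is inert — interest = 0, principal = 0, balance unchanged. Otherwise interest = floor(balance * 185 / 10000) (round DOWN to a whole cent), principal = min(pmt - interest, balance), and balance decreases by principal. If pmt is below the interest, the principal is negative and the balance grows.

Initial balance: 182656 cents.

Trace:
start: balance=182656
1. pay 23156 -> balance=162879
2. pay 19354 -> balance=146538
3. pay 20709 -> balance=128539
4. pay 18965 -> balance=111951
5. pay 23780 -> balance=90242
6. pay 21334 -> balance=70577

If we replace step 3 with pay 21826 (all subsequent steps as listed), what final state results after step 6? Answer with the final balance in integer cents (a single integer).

69398

(re-executing from step 3 with the substitution; state before step 3: balance=146538)
3. pay 21826 -> balance=127422
4. pay 18965 -> balance=110814
5. pay 23780 -> balance=89084
6. pay 21334 -> balance=69398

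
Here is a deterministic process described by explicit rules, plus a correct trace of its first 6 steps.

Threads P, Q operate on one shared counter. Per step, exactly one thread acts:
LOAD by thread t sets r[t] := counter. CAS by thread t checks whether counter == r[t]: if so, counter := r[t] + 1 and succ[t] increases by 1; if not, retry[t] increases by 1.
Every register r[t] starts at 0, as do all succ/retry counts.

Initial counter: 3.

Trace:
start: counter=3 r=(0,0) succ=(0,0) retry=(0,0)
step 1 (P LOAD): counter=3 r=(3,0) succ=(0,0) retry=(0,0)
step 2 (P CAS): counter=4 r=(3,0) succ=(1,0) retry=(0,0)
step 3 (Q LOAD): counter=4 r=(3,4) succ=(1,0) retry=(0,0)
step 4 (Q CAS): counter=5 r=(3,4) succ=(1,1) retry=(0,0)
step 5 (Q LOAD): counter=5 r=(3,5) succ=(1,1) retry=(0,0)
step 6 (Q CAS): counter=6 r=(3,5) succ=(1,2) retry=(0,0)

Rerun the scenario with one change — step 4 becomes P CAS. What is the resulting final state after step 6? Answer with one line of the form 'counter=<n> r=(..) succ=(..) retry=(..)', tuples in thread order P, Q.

(re-executing from step 4 with the substitution; state before step 4: counter=4 r=(3,4) succ=(1,0) retry=(0,0))
step 4 (P CAS): counter=4 r=(3,4) succ=(1,0) retry=(1,0)
step 5 (Q LOAD): counter=4 r=(3,4) succ=(1,0) retry=(1,0)
step 6 (Q CAS): counter=5 r=(3,4) succ=(1,1) retry=(1,0)

counter=5 r=(3,4) succ=(1,1) retry=(1,0)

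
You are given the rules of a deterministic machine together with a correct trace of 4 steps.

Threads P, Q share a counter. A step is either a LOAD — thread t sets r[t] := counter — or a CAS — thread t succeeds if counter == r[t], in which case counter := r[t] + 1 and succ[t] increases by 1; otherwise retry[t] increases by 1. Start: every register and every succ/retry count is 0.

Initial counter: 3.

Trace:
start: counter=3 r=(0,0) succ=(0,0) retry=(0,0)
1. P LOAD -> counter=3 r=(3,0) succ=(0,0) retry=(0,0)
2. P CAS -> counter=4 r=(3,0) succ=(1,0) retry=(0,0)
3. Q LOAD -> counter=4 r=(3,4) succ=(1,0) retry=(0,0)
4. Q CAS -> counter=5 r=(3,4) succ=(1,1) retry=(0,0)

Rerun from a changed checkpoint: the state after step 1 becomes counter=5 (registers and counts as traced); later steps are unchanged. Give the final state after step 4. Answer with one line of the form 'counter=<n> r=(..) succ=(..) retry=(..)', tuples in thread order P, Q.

state after step 1 := counter=5 r=(3,0) succ=(0,0) retry=(0,0)
2. P CAS -> counter=5 r=(3,0) succ=(0,0) retry=(1,0)
3. Q LOAD -> counter=5 r=(3,5) succ=(0,0) retry=(1,0)
4. Q CAS -> counter=6 r=(3,5) succ=(0,1) retry=(1,0)

counter=6 r=(3,5) succ=(0,1) retry=(1,0)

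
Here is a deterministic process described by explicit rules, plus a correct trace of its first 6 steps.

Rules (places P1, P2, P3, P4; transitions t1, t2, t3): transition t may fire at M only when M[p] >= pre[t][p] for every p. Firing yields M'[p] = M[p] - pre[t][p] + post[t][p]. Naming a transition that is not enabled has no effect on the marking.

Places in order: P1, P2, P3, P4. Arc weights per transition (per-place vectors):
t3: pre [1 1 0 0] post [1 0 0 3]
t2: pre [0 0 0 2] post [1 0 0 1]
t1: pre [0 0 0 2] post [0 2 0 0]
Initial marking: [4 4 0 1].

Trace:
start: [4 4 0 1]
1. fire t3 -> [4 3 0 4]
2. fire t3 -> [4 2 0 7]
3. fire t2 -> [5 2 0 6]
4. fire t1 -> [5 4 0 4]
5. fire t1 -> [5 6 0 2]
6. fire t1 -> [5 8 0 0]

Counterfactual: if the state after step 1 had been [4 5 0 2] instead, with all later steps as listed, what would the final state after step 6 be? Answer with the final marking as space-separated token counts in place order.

5 8 0 0

state after step 1 := [4 5 0 2]
2. fire t3 -> [4 4 0 5]
3. fire t2 -> [5 4 0 4]
4. fire t1 -> [5 6 0 2]
5. fire t1 -> [5 8 0 0]
6. fire t1 -> [5 8 0 0]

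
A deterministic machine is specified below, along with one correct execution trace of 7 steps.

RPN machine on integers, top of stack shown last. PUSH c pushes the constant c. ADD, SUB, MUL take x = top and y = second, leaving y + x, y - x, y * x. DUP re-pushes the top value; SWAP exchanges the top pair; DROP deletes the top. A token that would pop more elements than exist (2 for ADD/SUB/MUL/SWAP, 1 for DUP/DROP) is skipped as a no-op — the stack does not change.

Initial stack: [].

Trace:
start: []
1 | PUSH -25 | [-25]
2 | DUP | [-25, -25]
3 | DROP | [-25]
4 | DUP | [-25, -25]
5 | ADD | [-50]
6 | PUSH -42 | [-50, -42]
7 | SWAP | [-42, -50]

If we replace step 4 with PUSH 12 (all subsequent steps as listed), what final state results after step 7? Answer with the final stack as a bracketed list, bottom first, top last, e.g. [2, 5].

[-42, -13]

(re-executing from step 4 with the substitution; state before step 4: [-25])
4 | PUSH 12 | [-25, 12]
5 | ADD | [-13]
6 | PUSH -42 | [-13, -42]
7 | SWAP | [-42, -13]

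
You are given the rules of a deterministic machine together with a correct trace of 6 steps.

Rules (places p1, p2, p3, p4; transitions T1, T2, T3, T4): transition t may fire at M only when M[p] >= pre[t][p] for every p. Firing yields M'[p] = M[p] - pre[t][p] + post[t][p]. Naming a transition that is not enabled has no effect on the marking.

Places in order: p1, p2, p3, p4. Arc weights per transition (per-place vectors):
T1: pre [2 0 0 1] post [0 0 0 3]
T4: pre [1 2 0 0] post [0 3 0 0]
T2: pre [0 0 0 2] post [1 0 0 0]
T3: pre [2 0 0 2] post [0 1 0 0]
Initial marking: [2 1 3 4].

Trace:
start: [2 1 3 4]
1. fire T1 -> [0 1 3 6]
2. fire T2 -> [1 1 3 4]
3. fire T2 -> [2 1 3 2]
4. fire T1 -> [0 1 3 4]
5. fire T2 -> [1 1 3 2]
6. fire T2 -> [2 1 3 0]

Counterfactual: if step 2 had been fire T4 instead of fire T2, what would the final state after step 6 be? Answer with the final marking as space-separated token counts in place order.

3 1 3 0

(re-executing from step 2 with the substitution; state before step 2: [0 1 3 6])
2. fire T4 -> [0 1 3 6]
3. fire T2 -> [1 1 3 4]
4. fire T1 -> [1 1 3 4]
5. fire T2 -> [2 1 3 2]
6. fire T2 -> [3 1 3 0]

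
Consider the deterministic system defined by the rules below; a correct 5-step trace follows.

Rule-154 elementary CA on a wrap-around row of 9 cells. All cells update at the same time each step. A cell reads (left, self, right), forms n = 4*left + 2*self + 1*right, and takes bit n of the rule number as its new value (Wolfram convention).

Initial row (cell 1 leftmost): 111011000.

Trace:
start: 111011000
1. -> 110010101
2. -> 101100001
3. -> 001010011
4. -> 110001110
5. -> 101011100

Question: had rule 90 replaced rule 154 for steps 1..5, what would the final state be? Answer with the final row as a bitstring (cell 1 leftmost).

001101111

(re-executing steps 1..5 under rule 90; state before step 1: 111011000)
1. -> 101011101
2. -> 100010101
3. -> 110100001
4. -> 010010011
5. -> 001101111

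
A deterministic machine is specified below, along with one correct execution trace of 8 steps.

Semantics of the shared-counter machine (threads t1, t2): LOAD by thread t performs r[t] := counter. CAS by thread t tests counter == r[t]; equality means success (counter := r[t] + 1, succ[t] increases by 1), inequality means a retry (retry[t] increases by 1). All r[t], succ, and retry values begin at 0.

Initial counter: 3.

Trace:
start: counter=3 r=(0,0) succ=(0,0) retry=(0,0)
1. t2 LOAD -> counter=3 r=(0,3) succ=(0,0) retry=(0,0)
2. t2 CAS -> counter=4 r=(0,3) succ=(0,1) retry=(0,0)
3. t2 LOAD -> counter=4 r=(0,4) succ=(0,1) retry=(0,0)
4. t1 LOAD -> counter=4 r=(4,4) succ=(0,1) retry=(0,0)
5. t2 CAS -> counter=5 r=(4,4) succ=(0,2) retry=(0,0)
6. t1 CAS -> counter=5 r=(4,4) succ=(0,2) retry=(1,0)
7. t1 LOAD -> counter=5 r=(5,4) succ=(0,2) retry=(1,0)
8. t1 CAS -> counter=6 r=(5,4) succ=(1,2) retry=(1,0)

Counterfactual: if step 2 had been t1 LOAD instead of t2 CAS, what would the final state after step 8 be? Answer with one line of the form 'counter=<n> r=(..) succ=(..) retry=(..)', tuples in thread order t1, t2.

counter=5 r=(4,3) succ=(1,1) retry=(1,0)

(re-executing from step 2 with the substitution; state before step 2: counter=3 r=(0,3) succ=(0,0) retry=(0,0))
2. t1 LOAD -> counter=3 r=(3,3) succ=(0,0) retry=(0,0)
3. t2 LOAD -> counter=3 r=(3,3) succ=(0,0) retry=(0,0)
4. t1 LOAD -> counter=3 r=(3,3) succ=(0,0) retry=(0,0)
5. t2 CAS -> counter=4 r=(3,3) succ=(0,1) retry=(0,0)
6. t1 CAS -> counter=4 r=(3,3) succ=(0,1) retry=(1,0)
7. t1 LOAD -> counter=4 r=(4,3) succ=(0,1) retry=(1,0)
8. t1 CAS -> counter=5 r=(4,3) succ=(1,1) retry=(1,0)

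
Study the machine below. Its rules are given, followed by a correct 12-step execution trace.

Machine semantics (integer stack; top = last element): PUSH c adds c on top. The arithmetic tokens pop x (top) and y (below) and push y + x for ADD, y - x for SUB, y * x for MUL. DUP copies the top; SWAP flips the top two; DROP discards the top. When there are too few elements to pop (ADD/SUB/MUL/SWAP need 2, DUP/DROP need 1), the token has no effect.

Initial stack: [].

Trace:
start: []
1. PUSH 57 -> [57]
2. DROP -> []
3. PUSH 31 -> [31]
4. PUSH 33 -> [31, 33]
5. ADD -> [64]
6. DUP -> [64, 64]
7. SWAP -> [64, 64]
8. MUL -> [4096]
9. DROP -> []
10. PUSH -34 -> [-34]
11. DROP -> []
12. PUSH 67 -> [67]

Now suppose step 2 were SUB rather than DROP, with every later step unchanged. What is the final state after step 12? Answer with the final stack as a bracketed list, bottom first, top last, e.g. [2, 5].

[57, 67]

(re-executing from step 2 with the substitution; state before step 2: [57])
2. SUB -> [57]
3. PUSH 31 -> [57, 31]
4. PUSH 33 -> [57, 31, 33]
5. ADD -> [57, 64]
6. DUP -> [57, 64, 64]
7. SWAP -> [57, 64, 64]
8. MUL -> [57, 4096]
9. DROP -> [57]
10. PUSH -34 -> [57, -34]
11. DROP -> [57]
12. PUSH 67 -> [57, 67]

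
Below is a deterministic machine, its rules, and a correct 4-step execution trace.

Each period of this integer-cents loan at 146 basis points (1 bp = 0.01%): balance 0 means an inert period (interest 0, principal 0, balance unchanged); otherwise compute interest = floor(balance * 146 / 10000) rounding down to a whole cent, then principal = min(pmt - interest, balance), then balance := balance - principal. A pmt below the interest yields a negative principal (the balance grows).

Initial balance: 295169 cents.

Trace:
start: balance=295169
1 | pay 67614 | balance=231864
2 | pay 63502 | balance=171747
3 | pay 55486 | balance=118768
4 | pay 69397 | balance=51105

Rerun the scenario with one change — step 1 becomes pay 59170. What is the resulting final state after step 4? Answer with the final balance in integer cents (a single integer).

59923

(re-executing from step 1 with the substitution; state before step 1: balance=295169)
1 | pay 59170 | balance=240308
2 | pay 63502 | balance=180314
3 | pay 55486 | balance=127460
4 | pay 69397 | balance=59923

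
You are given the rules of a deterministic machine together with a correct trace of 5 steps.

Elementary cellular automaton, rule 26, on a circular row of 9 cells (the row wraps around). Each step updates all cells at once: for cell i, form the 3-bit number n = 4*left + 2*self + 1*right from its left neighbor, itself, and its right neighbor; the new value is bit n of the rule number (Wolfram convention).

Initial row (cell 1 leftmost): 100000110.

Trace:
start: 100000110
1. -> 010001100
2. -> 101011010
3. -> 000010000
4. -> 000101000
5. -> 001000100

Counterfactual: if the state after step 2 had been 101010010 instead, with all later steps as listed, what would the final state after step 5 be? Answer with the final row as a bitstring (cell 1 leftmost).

000110001

state after step 2 := 101010010
3. -> 000001100
4. -> 000011010
5. -> 000110001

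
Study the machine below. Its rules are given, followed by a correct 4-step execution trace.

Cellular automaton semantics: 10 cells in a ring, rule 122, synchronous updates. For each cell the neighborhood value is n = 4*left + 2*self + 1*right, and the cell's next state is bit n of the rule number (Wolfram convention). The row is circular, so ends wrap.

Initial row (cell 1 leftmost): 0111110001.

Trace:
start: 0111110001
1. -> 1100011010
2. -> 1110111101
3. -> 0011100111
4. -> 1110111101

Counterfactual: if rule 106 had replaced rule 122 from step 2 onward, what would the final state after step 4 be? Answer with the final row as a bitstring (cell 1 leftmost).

(re-executing steps 2..4 under rule 106; state before step 2: 1100011010)
2. -> 1100111101
3. -> 0101100111
4. -> 1011101101

1011101101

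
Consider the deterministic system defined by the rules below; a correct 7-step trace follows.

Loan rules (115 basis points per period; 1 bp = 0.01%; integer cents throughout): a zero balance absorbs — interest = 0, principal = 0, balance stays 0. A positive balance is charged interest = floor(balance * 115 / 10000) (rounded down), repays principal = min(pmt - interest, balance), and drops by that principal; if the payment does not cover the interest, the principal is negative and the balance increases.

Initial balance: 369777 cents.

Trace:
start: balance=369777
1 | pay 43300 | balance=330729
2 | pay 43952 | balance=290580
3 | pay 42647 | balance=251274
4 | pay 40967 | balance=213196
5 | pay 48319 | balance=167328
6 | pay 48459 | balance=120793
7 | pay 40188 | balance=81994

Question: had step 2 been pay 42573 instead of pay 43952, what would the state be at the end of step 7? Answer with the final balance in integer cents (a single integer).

83453

(re-executing from step 2 with the substitution; state before step 2: balance=330729)
2 | pay 42573 | balance=291959
3 | pay 42647 | balance=252669
4 | pay 40967 | balance=214607
5 | pay 48319 | balance=168755
6 | pay 48459 | balance=122236
7 | pay 40188 | balance=83453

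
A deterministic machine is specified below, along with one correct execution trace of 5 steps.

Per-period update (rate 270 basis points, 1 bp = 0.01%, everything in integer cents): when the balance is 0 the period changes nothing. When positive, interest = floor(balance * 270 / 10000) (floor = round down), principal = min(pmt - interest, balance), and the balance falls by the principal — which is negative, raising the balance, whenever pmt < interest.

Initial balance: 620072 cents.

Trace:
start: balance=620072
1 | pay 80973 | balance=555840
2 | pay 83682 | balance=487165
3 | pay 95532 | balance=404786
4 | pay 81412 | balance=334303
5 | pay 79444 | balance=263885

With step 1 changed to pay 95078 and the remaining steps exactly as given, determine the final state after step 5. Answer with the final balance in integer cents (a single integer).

(re-executing from step 1 with the substitution; state before step 1: balance=620072)
1 | pay 95078 | balance=541735
2 | pay 83682 | balance=472679
3 | pay 95532 | balance=389909
4 | pay 81412 | balance=319024
5 | pay 79444 | balance=248193

248193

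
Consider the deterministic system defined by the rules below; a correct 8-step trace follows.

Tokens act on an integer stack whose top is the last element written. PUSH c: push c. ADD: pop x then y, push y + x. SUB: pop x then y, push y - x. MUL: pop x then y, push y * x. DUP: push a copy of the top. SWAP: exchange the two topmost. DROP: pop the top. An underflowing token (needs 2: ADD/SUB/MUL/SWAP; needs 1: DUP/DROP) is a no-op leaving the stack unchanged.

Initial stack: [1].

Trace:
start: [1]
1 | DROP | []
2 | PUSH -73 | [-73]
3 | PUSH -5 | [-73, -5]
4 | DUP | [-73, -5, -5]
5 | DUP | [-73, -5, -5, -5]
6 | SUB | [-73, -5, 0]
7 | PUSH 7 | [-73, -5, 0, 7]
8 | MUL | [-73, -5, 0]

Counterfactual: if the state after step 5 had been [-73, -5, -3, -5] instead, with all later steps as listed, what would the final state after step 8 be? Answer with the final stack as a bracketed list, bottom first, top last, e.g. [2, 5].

[-73, -5, 14]

state after step 5 := [-73, -5, -3, -5]
6 | SUB | [-73, -5, 2]
7 | PUSH 7 | [-73, -5, 2, 7]
8 | MUL | [-73, -5, 14]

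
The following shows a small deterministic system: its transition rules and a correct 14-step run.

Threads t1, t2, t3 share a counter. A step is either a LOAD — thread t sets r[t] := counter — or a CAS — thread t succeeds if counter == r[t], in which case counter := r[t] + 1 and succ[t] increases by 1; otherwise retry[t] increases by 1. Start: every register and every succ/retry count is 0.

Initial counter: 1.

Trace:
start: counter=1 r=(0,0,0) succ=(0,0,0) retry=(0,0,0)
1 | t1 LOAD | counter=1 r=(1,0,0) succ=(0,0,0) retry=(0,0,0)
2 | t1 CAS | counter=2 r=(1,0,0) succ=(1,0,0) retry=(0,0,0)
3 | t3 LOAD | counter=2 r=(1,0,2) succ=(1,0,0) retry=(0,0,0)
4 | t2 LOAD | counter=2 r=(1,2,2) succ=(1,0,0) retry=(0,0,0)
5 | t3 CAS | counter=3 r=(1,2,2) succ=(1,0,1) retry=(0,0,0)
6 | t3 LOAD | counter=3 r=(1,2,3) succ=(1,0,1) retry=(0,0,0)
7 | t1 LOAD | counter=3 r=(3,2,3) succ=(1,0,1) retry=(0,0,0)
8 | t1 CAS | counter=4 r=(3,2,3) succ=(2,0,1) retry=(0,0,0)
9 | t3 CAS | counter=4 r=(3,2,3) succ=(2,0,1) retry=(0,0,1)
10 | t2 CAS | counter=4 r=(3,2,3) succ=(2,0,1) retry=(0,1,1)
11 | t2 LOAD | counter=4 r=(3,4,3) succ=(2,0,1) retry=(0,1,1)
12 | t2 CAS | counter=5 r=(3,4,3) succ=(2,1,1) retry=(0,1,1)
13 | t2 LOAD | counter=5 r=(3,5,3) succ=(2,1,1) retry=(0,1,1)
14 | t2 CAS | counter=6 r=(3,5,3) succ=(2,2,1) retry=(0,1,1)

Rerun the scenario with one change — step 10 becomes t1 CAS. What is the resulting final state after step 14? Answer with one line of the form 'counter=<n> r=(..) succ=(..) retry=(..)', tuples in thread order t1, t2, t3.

counter=6 r=(3,5,3) succ=(2,2,1) retry=(1,0,1)

(re-executing from step 10 with the substitution; state before step 10: counter=4 r=(3,2,3) succ=(2,0,1) retry=(0,0,1))
10 | t1 CAS | counter=4 r=(3,2,3) succ=(2,0,1) retry=(1,0,1)
11 | t2 LOAD | counter=4 r=(3,4,3) succ=(2,0,1) retry=(1,0,1)
12 | t2 CAS | counter=5 r=(3,4,3) succ=(2,1,1) retry=(1,0,1)
13 | t2 LOAD | counter=5 r=(3,5,3) succ=(2,1,1) retry=(1,0,1)
14 | t2 CAS | counter=6 r=(3,5,3) succ=(2,2,1) retry=(1,0,1)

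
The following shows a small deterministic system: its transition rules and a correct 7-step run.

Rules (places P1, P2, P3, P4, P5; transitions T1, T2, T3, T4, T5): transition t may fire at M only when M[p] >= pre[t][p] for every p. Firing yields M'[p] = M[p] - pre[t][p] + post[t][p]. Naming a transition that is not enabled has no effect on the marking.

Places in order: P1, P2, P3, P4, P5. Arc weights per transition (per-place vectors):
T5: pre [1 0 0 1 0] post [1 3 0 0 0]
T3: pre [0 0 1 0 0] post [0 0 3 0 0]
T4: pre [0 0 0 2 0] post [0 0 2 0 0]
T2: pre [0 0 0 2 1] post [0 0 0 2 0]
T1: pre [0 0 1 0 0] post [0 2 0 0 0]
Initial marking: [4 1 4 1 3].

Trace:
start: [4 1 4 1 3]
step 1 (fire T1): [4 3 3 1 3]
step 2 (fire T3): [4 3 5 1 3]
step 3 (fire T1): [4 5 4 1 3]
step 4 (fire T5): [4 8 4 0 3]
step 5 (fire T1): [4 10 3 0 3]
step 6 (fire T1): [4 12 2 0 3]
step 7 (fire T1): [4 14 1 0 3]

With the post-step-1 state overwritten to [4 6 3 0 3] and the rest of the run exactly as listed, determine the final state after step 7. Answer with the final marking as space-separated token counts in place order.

state after step 1 := [4 6 3 0 3]
step 2 (fire T3): [4 6 5 0 3]
step 3 (fire T1): [4 8 4 0 3]
step 4 (fire T5): [4 8 4 0 3]
step 5 (fire T1): [4 10 3 0 3]
step 6 (fire T1): [4 12 2 0 3]
step 7 (fire T1): [4 14 1 0 3]

4 14 1 0 3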